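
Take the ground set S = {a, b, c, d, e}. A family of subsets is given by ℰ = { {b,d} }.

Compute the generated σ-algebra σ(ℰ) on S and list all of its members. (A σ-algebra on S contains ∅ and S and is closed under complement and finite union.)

Initial family (3 sets): { {}, {b,d}, S }.
Pass 1 (1 new):
  {a,c,e}  = complement {b,d}
  (now 4)
Pass 2: no new sets; the family is a σ-algebra.

Hence σ(ℰ) has 4 members: { {}, {b,d}, {a,c,e}, S }.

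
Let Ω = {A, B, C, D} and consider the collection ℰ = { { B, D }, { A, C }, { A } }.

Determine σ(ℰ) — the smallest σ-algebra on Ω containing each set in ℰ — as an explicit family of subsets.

|σ(ℰ)| = 8.  σ(ℰ) = { {  }, { A }, { C }, { A, C }, { B, D }, { A, B, D }, { B, C, D }, Ω }

Derivation:
Initial family (5 sets): { {  }, { A }, { A, C }, { B, D }, Ω }.
Step 1 (2 new):
  { A, B, D }  = { B, D } ∪ { A }
  { B, C, D }  = ᶜ of { A }
  |family| = 7
Step 2. New:
  { C }  = ᶜ of { A, B, D }
  |family| = 8
Step 3: already closed under ᶜ and ∪.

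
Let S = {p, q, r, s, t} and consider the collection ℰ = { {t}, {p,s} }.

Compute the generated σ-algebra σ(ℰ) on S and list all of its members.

Answer: σ(ℰ) = { ∅, {t}, {p,s}, {q,r}, {p,s,t}, {q,r,t}, {p,q,r,s}, S }

Derivation:
Take S₀ = ℰ ∪ {∅, S} = { ∅, {t}, {p,s}, S }.
Pass 1. New:
  {p,s,t}  = {t} ∪ {p,s}
  {q,r,t}  = ᶜ of {p,s}
  {p,q,r,s}  = ᶜ of {t}
  [7 total]
Pass 2: 1 new —
  {q,r}  = ᶜ of {p,s,t}
  [8 total]
Pass 3: already closed under ᶜ and ∪.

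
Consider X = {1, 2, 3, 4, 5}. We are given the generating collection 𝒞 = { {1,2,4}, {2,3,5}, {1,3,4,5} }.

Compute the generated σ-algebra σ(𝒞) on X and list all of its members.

Start: 𝒞 ∪ {∅, X} = { ∅, {1,2,4}, {2,3,5}, {1,3,4,5}, X }.
Iteration 1 adds 3:
  {2}  = ᶜ of {1,3,4,5}
  {1,4}  = ᶜ of {2,3,5}
  {3,5}  = ᶜ of {1,2,4}
  [8 total]
Iteration 2: stable.

|σ(𝒞)| = 8.  σ(𝒞) = { ∅, {2}, {1,4}, {3,5}, {1,2,4}, {2,3,5}, {1,3,4,5}, X }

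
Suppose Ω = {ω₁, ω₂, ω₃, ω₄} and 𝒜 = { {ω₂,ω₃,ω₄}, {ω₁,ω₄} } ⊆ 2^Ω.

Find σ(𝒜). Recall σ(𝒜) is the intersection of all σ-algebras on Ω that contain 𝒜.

Begin from { ∅, {ω₁,ω₄}, {ω₂,ω₃,ω₄}, Ω } (that is, 𝒜 plus ∅ and Ω).
Iteration 1: 2 new —
  {ω₁}  = Ω∖{ω₂,ω₃,ω₄}
  {ω₂,ω₃}  = Ω∖{ω₁,ω₄}
  (now 6)
Iteration 2 adds 1:
  {ω₁,ω₂,ω₃}  = {ω₂,ω₃} ∪ {ω₁}
  (now 7)
Iteration 3. New:
  {ω₄}  = Ω∖{ω₁,ω₂,ω₃}
  (now 8)
Iteration 4 adds nothing — fixpoint reached.

Therefore σ(𝒜) = { ∅, {ω₁}, {ω₄}, {ω₁,ω₄}, {ω₂,ω₃}, {ω₁,ω₂,ω₃}, {ω₂,ω₃,ω₄}, Ω } (|σ(𝒜)| = 8).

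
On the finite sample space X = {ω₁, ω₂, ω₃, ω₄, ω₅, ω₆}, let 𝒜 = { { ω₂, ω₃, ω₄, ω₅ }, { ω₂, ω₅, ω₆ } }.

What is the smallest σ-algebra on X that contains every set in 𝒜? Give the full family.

Answer: σ(𝒜) = { {  }, { ω₁ }, { ω₆ }, { ω₁, ω₆ }, { ω₂, ω₅ }, { ω₃, ω₄ }, { ω₁, ω₂, ω₅ }, { ω₁, ω₃, ω₄ }, { ω₂, ω₅, ω₆ }, { ω₃, ω₄, ω₆ }, { ω₁, ω₂, ω₅, ω₆ }, { ω₁, ω₃, ω₄, ω₆ }, { ω₂, ω₃, ω₄, ω₅ }, { ω₁, ω₂, ω₃, ω₄, ω₅ }, { ω₂, ω₃, ω₄, ω₅, ω₆ }, X }

Working:
Begin from { {  }, { ω₂, ω₅, ω₆ }, { ω₂, ω₃, ω₄, ω₅ }, X } (that is, 𝒜 plus ∅ and X).
Round 1 (3 new):
  { ω₁, ω₆ }  = ᶜ of { ω₂, ω₃, ω₄, ω₅ }
  { ω₁, ω₃, ω₄ }  = ᶜ of { ω₂, ω₅, ω₆ }
  { ω₂, ω₃, ω₄, ω₅, ω₆ }  = { ω₂, ω₃, ω₄, ω₅ } ∪ { ω₂, ω₅, ω₆ }
  |family| = 7
Round 2 (4 new):
  { ω₁ }  = ᶜ of { ω₂, ω₃, ω₄, ω₅, ω₆ }
  { ω₁, ω₂, ω₅, ω₆ }  = { ω₁, ω₆ } ∪ { ω₂, ω₅, ω₆ }
  { ω₁, ω₃, ω₄, ω₆ }  = { ω₁, ω₃, ω₄ } ∪ { ω₁, ω₆ }
  { ω₁, ω₂, ω₃, ω₄, ω₅ }  = { ω₁, ω₃, ω₄ } ∪ { ω₂, ω₃, ω₄, ω₅ }
  |family| = 11
Round 3 (3 new):
  { ω₆ }  = ᶜ of { ω₁, ω₂, ω₃, ω₄, ω₅ }
  { ω₂, ω₅ }  = ᶜ of { ω₁, ω₃, ω₄, ω₆ }
  { ω₃, ω₄ }  = ᶜ of { ω₁, ω₂, ω₅, ω₆ }
  |family| = 14
Round 4: +2 →
  { ω₁, ω₂, ω₅ }  = { ω₂, ω₅ } ∪ { ω₁ }
  { ω₃, ω₄, ω₆ }  = { ω₃, ω₄ } ∪ { ω₆ }
  |family| = 16
Round 5: closed — nothing new.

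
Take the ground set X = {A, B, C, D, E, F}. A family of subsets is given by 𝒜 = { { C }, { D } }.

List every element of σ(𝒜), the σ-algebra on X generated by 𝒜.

Take S₀ = 𝒜 ∪ {∅, X} = { ∅, { C }, { D }, X }.
Step 1: 3 new —
  { C, D }  = { C } ∪ { D }
  { A, B, C, E, F }  = X∖{ D }
  { A, B, D, E, F }  = X∖{ C }
  — 7 sets.
Step 2 adds 1:
  { A, B, E, F }  = X∖{ C, D }
  — 8 sets.
Step 3: already closed under ᶜ and ∪.

|σ(𝒜)| = 8.  σ(𝒜) = { ∅, { C }, { D }, { C, D }, { A, B, E, F }, { A, B, C, E, F }, { A, B, D, E, F }, X }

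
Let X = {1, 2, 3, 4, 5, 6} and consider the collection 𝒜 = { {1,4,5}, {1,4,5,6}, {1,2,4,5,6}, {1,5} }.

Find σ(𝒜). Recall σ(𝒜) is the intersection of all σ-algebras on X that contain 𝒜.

Answer: σ(𝒜) = { {}, {2}, {3}, {4}, {6}, {1,5}, {2,3}, {2,4}, {2,6}, {3,4}, {3,6}, {4,6}, {1,2,5}, {1,3,5}, {1,4,5}, {1,5,6}, {2,3,4}, {2,3,6}, {2,4,6}, {3,4,6}, {1,2,3,5}, {1,2,4,5}, {1,2,5,6}, {1,3,4,5}, {1,3,5,6}, {1,4,5,6}, {2,3,4,6}, {1,2,3,4,5}, {1,2,3,5,6}, {1,2,4,5,6}, {1,3,4,5,6}, X }

Working:
Begin from { {}, {1,5}, {1,4,5}, {1,4,5,6}, {1,2,4,5,6}, X } (that is, 𝒜 plus ∅ and X).
Pass 1 (4 new):
  {3}  = X∖{1,2,4,5,6}
  {2,3}  = X∖{1,4,5,6}
  {2,3,6}  = X∖{1,4,5}
  {2,3,4,6}  = X∖{1,5}
  [10 total]
Pass 2 (6 new):
  {1,3,5}  = {3} ∪ {1,5}
  {1,2,3,5}  = {2,3} ∪ {1,5}
  {1,3,4,5}  = {1,4,5} ∪ {3}
  {1,2,3,4,5}  = {1,4,5} ∪ {2,3}
  {1,2,3,5,6}  = {2,3,6} ∪ {1,5}
  {1,3,4,5,6}  = {1,4,5,6} ∪ {3}
  [16 total]
Pass 3. New:
  {2}  = X∖{1,3,4,5,6}
  {4}  = X∖{1,2,3,5,6}
  {6}  = X∖{1,2,3,4,5}
  {2,6}  = X∖{1,3,4,5}
  {4,6}  = X∖{1,2,3,5}
  {2,4,6}  = X∖{1,3,5}
  [22 total]
Pass 4. New:
  {2,4}  = {2} ∪ {4}
  {3,4}  = {3} ∪ {4}
  {3,6}  = {6} ∪ {3}
  {1,2,5}  = {2} ∪ {1,5}
  {1,5,6}  = {6} ∪ {1,5}
  {2,3,4}  = {2,3} ∪ {4}
  {3,4,6}  = {3} ∪ {4,6}
  {1,2,4,5}  = {1,4,5} ∪ {2}
  {1,2,5,6}  = {2,6} ∪ {1,5}
  {1,3,5,6}  = {1,3,5} ∪ {6}
  [32 total]
Pass 5: no new sets; the family is a σ-algebra.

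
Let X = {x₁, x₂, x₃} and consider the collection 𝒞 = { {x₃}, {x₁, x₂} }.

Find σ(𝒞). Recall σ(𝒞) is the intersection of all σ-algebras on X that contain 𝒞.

σ(𝒞) = { ∅, {x₃}, {x₁, x₂}, X }

Trace:
Start: 𝒞 ∪ {∅, X} = { ∅, {x₃}, {x₁, x₂}, X }.
After Round 1 the family is unchanged; done.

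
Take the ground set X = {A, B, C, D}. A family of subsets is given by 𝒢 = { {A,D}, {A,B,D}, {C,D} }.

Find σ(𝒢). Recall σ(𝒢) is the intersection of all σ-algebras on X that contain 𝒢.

σ(𝒢) = { {}, {A}, {B}, {C}, {D}, {A,B}, {A,C}, {A,D}, {B,C}, {B,D}, {C,D}, {A,B,C}, {A,B,D}, {A,C,D}, {B,C,D}, X }

Derivation:
Start: 𝒢 ∪ {∅, X} = { {}, {A,D}, {C,D}, {A,B,D}, X }.
Step 1: +4 →
  {C}  = {A,B,D}ᶜ
  {A,B}  = {C,D}ᶜ
  {B,C}  = {A,D}ᶜ
  {A,C,D}  = {C,D} ∪ {A,D}
  |family| = 9
Step 2: +3 →
  {B}  = {A,C,D}ᶜ
  {A,B,C}  = {A,B} ∪ {C}
  {B,C,D}  = {C,D} ∪ {B,C}
  |family| = 12
Step 3 (2 new):
  {A}  = {B,C,D}ᶜ
  {D}  = {A,B,C}ᶜ
  |family| = 14
Step 4: 2 new —
  {A,C}  = {C} ∪ {A}
  {B,D}  = {D} ∪ {B}
  |family| = 16
Step 5 adds nothing — fixpoint reached.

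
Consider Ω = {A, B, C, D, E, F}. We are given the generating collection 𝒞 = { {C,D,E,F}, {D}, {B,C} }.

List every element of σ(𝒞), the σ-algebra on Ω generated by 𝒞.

Answer: σ(𝒞) = { ∅, {A}, {B}, {C}, {D}, {A,B}, {A,C}, {A,D}, {B,C}, {B,D}, {C,D}, {E,F}, {A,B,C}, {A,B,D}, {A,C,D}, {A,E,F}, {B,C,D}, {B,E,F}, {C,E,F}, {D,E,F}, {A,B,C,D}, {A,B,E,F}, {A,C,E,F}, {A,D,E,F}, {B,C,E,F}, {B,D,E,F}, {C,D,E,F}, {A,B,C,E,F}, {A,B,D,E,F}, {A,C,D,E,F}, {B,C,D,E,F}, Ω }

Trace:
Take S₀ = 𝒞 ∪ {∅, Ω} = { ∅, {D}, {B,C}, {C,D,E,F}, Ω }.
Iteration 1: +5 →
  {A,B}  = complement {C,D,E,F}
  {B,C,D}  = {B,C} ∪ {D}
  {A,D,E,F}  = complement {B,C}
  {A,B,C,E,F}  = complement {D}
  {B,C,D,E,F}  = {B,C} ∪ {C,D,E,F}
  (now 10)
Iteration 2: +7 →
  {A}  = complement {B,C,D,E,F}
  {A,B,C}  = {A,B} ∪ {B,C}
  {A,B,D}  = {A,B} ∪ {D}
  {A,E,F}  = complement {B,C,D}
  {A,B,C,D}  = {B,C,D} ∪ {A,B}
  {A,B,D,E,F}  = {A,B} ∪ {A,D,E,F}
  {A,C,D,E,F}  = {C,D,E,F} ∪ {A,D,E,F}
  (now 17)
Iteration 3: +7 →
  {B}  = complement {A,C,D,E,F}
  {C}  = complement {A,B,D,E,F}
  {A,D}  = {A} ∪ {D}
  {E,F}  = complement {A,B,C,D}
  {C,E,F}  = complement {A,B,D}
  {D,E,F}  = complement {A,B,C}
  {A,B,E,F}  = {A,E,F} ∪ {A,B}
  (now 24)
Iteration 4 adds 8:
  {A,C}  = {C} ∪ {A}
  {B,D}  = {B} ∪ {D}
  {C,D}  = complement {A,B,E,F}
  {A,C,D}  = {C} ∪ {A,D}
  {B,E,F}  = {E,F} ∪ {B}
  {A,C,E,F}  = {C} ∪ {A,E,F}
  {B,C,E,F}  = complement {A,D}
  {B,D,E,F}  = {B} ∪ {D,E,F}
  (now 32)
Iteration 5: closed — nothing new.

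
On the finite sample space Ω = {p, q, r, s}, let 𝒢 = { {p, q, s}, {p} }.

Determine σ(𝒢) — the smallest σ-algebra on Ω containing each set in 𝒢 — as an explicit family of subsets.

Start: 𝒢 ∪ {∅, Ω} = { {}, {p}, {p, q, s}, Ω }.
Iteration 1: +2 →
  {r}  = ᶜ of {p, q, s}
  {q, r, s}  = ᶜ of {p}
Iteration 2: +1 →
  {p, r}  = {r} ∪ {p}
Iteration 3 adds 1:
  {q, s}  = ᶜ of {p, r}
After Iteration 4 the family is unchanged; done.

σ(𝒢) = { {}, {p}, {r}, {p, r}, {q, s}, {p, q, s}, {q, r, s}, Ω }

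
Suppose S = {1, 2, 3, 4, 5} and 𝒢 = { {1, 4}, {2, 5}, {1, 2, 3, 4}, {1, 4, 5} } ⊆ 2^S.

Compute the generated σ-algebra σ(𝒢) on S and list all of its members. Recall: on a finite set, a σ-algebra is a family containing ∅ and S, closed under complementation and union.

σ(𝒢) (16 sets): { {}, {2}, {3}, {5}, {1, 4}, {2, 3}, {2, 5}, {3, 5}, {1, 2, 4}, {1, 3, 4}, {1, 4, 5}, {2, 3, 5}, {1, 2, 3, 4}, {1, 2, 4, 5}, {1, 3, 4, 5}, S }

Trace:
Seed the family with 𝒢 together with ∅ and S: { {}, {1, 4}, {2, 5}, {1, 4, 5}, {1, 2, 3, 4}, S }.
Iteration 1: 5 new —
  {5}  = ᶜ of {1, 2, 3, 4}
  {2, 3}  = ᶜ of {1, 4, 5}
  {1, 3, 4}  = ᶜ of {2, 5}
  {2, 3, 5}  = ᶜ of {1, 4}
  {1, 2, 4, 5}  = {1, 4, 5} ∪ {2, 5}
Iteration 2: 2 new —
  {3}  = ᶜ of {1, 2, 4, 5}
  {1, 3, 4, 5}  = {1, 4, 5} ∪ {1, 3, 4}
Iteration 3: 2 new —
  {2}  = ᶜ of {1, 3, 4, 5}
  {3, 5}  = {3} ∪ {5}
Iteration 4 adds 1:
  {1, 2, 4}  = ᶜ of {3, 5}
Iteration 5: no new sets; the family is a σ-algebra.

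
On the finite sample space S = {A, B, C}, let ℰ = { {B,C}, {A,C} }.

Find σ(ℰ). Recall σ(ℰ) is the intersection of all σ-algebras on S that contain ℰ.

Initial family (4 sets): { {}, {A,C}, {B,C}, S }.
Pass 1. New:
  {A}  = complement {B,C}
  {B}  = complement {A,C}
Pass 2 (1 new):
  {A,B}  = {B} ∪ {A}
Pass 3. New:
  {C}  = complement {A,B}
Pass 4: already closed under ᶜ and ∪.

|σ(ℰ)| = 8.  σ(ℰ) = { {}, {A}, {B}, {C}, {A,B}, {A,C}, {B,C}, S }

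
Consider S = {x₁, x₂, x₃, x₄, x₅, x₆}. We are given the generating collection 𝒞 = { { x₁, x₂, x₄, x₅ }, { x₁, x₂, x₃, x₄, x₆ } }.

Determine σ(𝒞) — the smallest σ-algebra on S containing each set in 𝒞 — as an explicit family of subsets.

Begin from { {  }, { x₁, x₂, x₄, x₅ }, { x₁, x₂, x₃, x₄, x₆ }, S } (that is, 𝒞 plus ∅ and S).
Step 1: +2 →
  { x₅ }  = { x₁, x₂, x₃, x₄, x₆ }ᶜ
  { x₃, x₆ }  = { x₁, x₂, x₄, x₅ }ᶜ
  [6 total]
Step 2: +1 →
  { x₃, x₅, x₆ }  = { x₃, x₆ } ∪ { x₅ }
  [7 total]
Step 3: 1 new —
  { x₁, x₂, x₄ }  = { x₃, x₅, x₆ }ᶜ
  [8 total]
Step 4: closed — nothing new.

Therefore σ(𝒞) = { {  }, { x₅ }, { x₃, x₆ }, { x₁, x₂, x₄ }, { x₃, x₅, x₆ }, { x₁, x₂, x₄, x₅ }, { x₁, x₂, x₃, x₄, x₆ }, S } (|σ(𝒞)| = 8).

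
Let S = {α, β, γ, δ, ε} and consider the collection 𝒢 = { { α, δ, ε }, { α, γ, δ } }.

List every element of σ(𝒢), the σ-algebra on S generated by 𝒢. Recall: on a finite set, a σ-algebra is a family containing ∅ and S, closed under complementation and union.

Answer: σ(𝒢) = { {}, { β }, { γ }, { ε }, { α, δ }, { β, γ }, { β, ε }, { γ, ε }, { α, β, δ }, { α, γ, δ }, { α, δ, ε }, { β, γ, ε }, { α, β, γ, δ }, { α, β, δ, ε }, { α, γ, δ, ε }, S }

Check:
Initial family (4 sets): { {}, { α, γ, δ }, { α, δ, ε }, S }.
Pass 1: +3 →
  { β, γ }  = ᶜ of { α, δ, ε }
  { β, ε }  = ᶜ of { α, γ, δ }
  { α, γ, δ, ε }  = { α, γ, δ } ∪ { α, δ, ε }
  [7 total]
Pass 2: 4 new —
  { β }  = ᶜ of { α, γ, δ, ε }
  { β, γ, ε }  = { β, ε } ∪ { β, γ }
  { α, β, γ, δ }  = { α, γ, δ } ∪ { β, γ }
  { α, β, δ, ε }  = { α, δ, ε } ∪ { β, ε }
  [11 total]
Pass 3 adds 3:
  { γ }  = ᶜ of { α, β, δ, ε }
  { ε }  = ᶜ of { α, β, γ, δ }
  { α, δ }  = ᶜ of { β, γ, ε }
  [14 total]
Pass 4 (2 new):
  { γ, ε }  = { γ } ∪ { ε }
  { α, β, δ }  = { α, δ } ∪ { β }
  [16 total]
Pass 5: already closed under ᶜ and ∪.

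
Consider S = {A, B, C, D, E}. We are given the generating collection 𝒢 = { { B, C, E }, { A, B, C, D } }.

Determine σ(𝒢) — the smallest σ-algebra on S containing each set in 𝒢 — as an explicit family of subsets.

Seed the family with 𝒢 together with ∅ and S: { {  }, { B, C, E }, { A, B, C, D }, S }.
Step 1: +2 →
  { E }  = ᶜ of { A, B, C, D }
  { A, D }  = ᶜ of { B, C, E }
  |family| = 6
Step 2: +1 →
  { A, D, E }  = { A, D } ∪ { E }
  |family| = 7
Step 3. New:
  { B, C }  = ᶜ of { A, D, E }
  |family| = 8
Step 4 adds nothing — fixpoint reached.

|σ(𝒢)| = 8.  σ(𝒢) = { {  }, { E }, { A, D }, { B, C }, { A, D, E }, { B, C, E }, { A, B, C, D }, S }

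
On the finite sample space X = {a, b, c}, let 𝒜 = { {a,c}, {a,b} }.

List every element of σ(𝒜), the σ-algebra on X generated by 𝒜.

σ(𝒜) = { ∅, {a}, {b}, {c}, {a,b}, {a,c}, {b,c}, X }

Derivation:
Initial family (4 sets): { ∅, {a,b}, {a,c}, X }.
Pass 1 (2 new):
  {b}  = X∖{a,c}
  {c}  = X∖{a,b}
Pass 2. New:
  {b,c}  = {c} ∪ {b}
Pass 3 adds 1:
  {a}  = X∖{b,c}
Pass 4: already closed under ᶜ and ∪.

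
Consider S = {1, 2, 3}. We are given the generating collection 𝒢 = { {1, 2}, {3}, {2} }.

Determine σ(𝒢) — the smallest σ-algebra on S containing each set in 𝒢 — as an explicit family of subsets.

Answer: σ(𝒢) = { {}, {1}, {2}, {3}, {1, 2}, {1, 3}, {2, 3}, S }

Trace:
Take S₀ = 𝒢 ∪ {∅, S} = { {}, {2}, {3}, {1, 2}, S }.
Round 1. New:
  {1, 3}  = complement {2}
  {2, 3}  = {3} ∪ {2}
  — 7 sets.
Round 2: 1 new —
  {1}  = complement {2, 3}
  — 8 sets.
Round 3 adds nothing — fixpoint reached.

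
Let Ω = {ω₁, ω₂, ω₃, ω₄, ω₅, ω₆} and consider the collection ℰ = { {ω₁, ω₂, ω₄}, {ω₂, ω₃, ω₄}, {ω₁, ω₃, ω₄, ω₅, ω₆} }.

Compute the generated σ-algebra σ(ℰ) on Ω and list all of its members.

Take S₀ = ℰ ∪ {∅, Ω} = { {}, {ω₁, ω₂, ω₄}, {ω₂, ω₃, ω₄}, {ω₁, ω₃, ω₄, ω₅, ω₆}, Ω }.
Iteration 1 (4 new):
  {ω₂}  = Ω∖{ω₁, ω₃, ω₄, ω₅, ω₆}
  {ω₁, ω₅, ω₆}  = Ω∖{ω₂, ω₃, ω₄}
  {ω₃, ω₅, ω₆}  = Ω∖{ω₁, ω₂, ω₄}
  {ω₁, ω₂, ω₃, ω₄}  = {ω₂, ω₃, ω₄} ∪ {ω₁, ω₂, ω₄}
Iteration 2: 6 new —
  {ω₅, ω₆}  = Ω∖{ω₁, ω₂, ω₃, ω₄}
  {ω₁, ω₂, ω₅, ω₆}  = {ω₂} ∪ {ω₁, ω₅, ω₆}
  {ω₁, ω₃, ω₅, ω₆}  = {ω₁, ω₅, ω₆} ∪ {ω₃, ω₅, ω₆}
  {ω₂, ω₃, ω₅, ω₆}  = {ω₂} ∪ {ω₃, ω₅, ω₆}
  {ω₁, ω₂, ω₄, ω₅, ω₆}  = {ω₁, ω₂, ω₄} ∪ {ω₁, ω₅, ω₆}
  {ω₂, ω₃, ω₄, ω₅, ω₆}  = {ω₂, ω₃, ω₄} ∪ {ω₃, ω₅, ω₆}
Iteration 3 adds 7:
  {ω₁}  = Ω∖{ω₂, ω₃, ω₄, ω₅, ω₆}
  {ω₃}  = Ω∖{ω₁, ω₂, ω₄, ω₅, ω₆}
  {ω₁, ω₄}  = Ω∖{ω₂, ω₃, ω₅, ω₆}
  {ω₂, ω₄}  = Ω∖{ω₁, ω₃, ω₅, ω₆}
  {ω₃, ω₄}  = Ω∖{ω₁, ω₂, ω₅, ω₆}
  {ω₂, ω₅, ω₆}  = {ω₅, ω₆} ∪ {ω₂}
  {ω₁, ω₂, ω₃, ω₅, ω₆}  = {ω₁, ω₃, ω₅, ω₆} ∪ {ω₂}
Iteration 4: +8 →
  {ω₄}  = Ω∖{ω₁, ω₂, ω₃, ω₅, ω₆}
  {ω₁, ω₂}  = {ω₂} ∪ {ω₁}
  {ω₁, ω₃}  = {ω₃} ∪ {ω₁}
  {ω₂, ω₃}  = {ω₂} ∪ {ω₃}
  {ω₁, ω₃, ω₄}  = Ω∖{ω₂, ω₅, ω₆}
  {ω₁, ω₄, ω₅, ω₆}  = {ω₅, ω₆} ∪ {ω₁, ω₄}
  {ω₂, ω₄, ω₅, ω₆}  = {ω₅, ω₆} ∪ {ω₂, ω₄}
  {ω₃, ω₄, ω₅, ω₆}  = {ω₃, ω₄} ∪ {ω₅, ω₆}
Iteration 5 adds 2:
  {ω₁, ω₂, ω₃}  = {ω₁, ω₂} ∪ {ω₃}
  {ω₄, ω₅, ω₆}  = {ω₅, ω₆} ∪ {ω₄}
Iteration 6: stable.

Therefore σ(ℰ) = { {}, {ω₁}, {ω₂}, {ω₃}, {ω₄}, {ω₁, ω₂}, {ω₁, ω₃}, {ω₁, ω₄}, {ω₂, ω₃}, {ω₂, ω₄}, {ω₃, ω₄}, {ω₅, ω₆}, {ω₁, ω₂, ω₃}, {ω₁, ω₂, ω₄}, {ω₁, ω₃, ω₄}, {ω₁, ω₅, ω₆}, {ω₂, ω₃, ω₄}, {ω₂, ω₅, ω₆}, {ω₃, ω₅, ω₆}, {ω₄, ω₅, ω₆}, {ω₁, ω₂, ω₃, ω₄}, {ω₁, ω₂, ω₅, ω₆}, {ω₁, ω₃, ω₅, ω₆}, {ω₁, ω₄, ω₅, ω₆}, {ω₂, ω₃, ω₅, ω₆}, {ω₂, ω₄, ω₅, ω₆}, {ω₃, ω₄, ω₅, ω₆}, {ω₁, ω₂, ω₃, ω₅, ω₆}, {ω₁, ω₂, ω₄, ω₅, ω₆}, {ω₁, ω₃, ω₄, ω₅, ω₆}, {ω₂, ω₃, ω₄, ω₅, ω₆}, Ω } (|σ(ℰ)| = 32).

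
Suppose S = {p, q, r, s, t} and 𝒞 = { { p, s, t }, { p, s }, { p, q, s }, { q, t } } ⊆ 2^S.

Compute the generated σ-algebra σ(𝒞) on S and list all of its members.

Initial family (6 sets): { {  }, { p, s }, { q, t }, { p, q, s }, { p, s, t }, S }.
Round 1. New:
  { q, r }  = { p, s, t }ᶜ
  { r, t }  = { p, q, s }ᶜ
  { p, r, s }  = { q, t }ᶜ
  { q, r, t }  = { p, s }ᶜ
  { p, q, s, t }  = { p, s, t } ∪ { q, t }
Round 2: +3 →
  { r }  = { p, q, s, t }ᶜ
  { p, q, r, s }  = { p, q, s } ∪ { p, r, s }
  { p, r, s, t }  = { p, s, t } ∪ { p, r, s }
Round 3: 2 new —
  { q }  = { p, r, s, t }ᶜ
  { t }  = { p, q, r, s }ᶜ
Round 4: no new sets; the family is a σ-algebra.

σ(𝒞) = { {  }, { q }, { r }, { t }, { p, s }, { q, r }, { q, t }, { r, t }, { p, q, s }, { p, r, s }, { p, s, t }, { q, r, t }, { p, q, r, s }, { p, q, s, t }, { p, r, s, t }, S }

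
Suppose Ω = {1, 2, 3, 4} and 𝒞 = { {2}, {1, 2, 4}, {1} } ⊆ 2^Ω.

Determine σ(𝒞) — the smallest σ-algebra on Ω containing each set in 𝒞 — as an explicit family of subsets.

|σ(𝒞)| = 16.  σ(𝒞) = { {}, {1}, {2}, {3}, {4}, {1, 2}, {1, 3}, {1, 4}, {2, 3}, {2, 4}, {3, 4}, {1, 2, 3}, {1, 2, 4}, {1, 3, 4}, {2, 3, 4}, Ω }

Check:
Initial family (5 sets): { {}, {1}, {2}, {1, 2, 4}, Ω }.
Step 1: +4 →
  {3}  = complement {1, 2, 4}
  {1, 2}  = {2} ∪ {1}
  {1, 3, 4}  = complement {2}
  {2, 3, 4}  = complement {1}
Step 2: 4 new —
  {1, 3}  = {3} ∪ {1}
  {2, 3}  = {2} ∪ {3}
  {3, 4}  = complement {1, 2}
  {1, 2, 3}  = {1, 2} ∪ {3}
Step 3 (3 new):
  {4}  = complement {1, 2, 3}
  {1, 4}  = complement {2, 3}
  {2, 4}  = complement {1, 3}
Step 4 adds nothing — fixpoint reached.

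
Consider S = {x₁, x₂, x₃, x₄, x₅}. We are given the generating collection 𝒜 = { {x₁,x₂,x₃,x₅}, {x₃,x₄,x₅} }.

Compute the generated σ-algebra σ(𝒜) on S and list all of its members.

Seed the family with 𝒜 together with ∅ and S: { ∅, {x₃,x₄,x₅}, {x₁,x₂,x₃,x₅}, S }.
Pass 1 (2 new):
  {x₄}  = complement {x₁,x₂,x₃,x₅}
  {x₁,x₂}  = complement {x₃,x₄,x₅}
  (now 6)
Pass 2: 1 new —
  {x₁,x₂,x₄}  = {x₁,x₂} ∪ {x₄}
  (now 7)
Pass 3: +1 →
  {x₃,x₅}  = complement {x₁,x₂,x₄}
  (now 8)
After Pass 4 the family is unchanged; done.

Hence σ(𝒜) has 8 members: { ∅, {x₄}, {x₁,x₂}, {x₃,x₅}, {x₁,x₂,x₄}, {x₃,x₄,x₅}, {x₁,x₂,x₃,x₅}, S }.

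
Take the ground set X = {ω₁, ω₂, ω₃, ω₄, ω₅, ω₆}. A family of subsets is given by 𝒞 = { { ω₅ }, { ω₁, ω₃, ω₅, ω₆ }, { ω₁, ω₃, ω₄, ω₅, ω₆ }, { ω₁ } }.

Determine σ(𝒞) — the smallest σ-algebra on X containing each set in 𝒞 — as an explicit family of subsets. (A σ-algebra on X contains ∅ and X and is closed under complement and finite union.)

|σ(𝒞)| = 32.  σ(𝒞) = { {}, { ω₁ }, { ω₂ }, { ω₄ }, { ω₅ }, { ω₁, ω₂ }, { ω₁, ω₄ }, { ω₁, ω₅ }, { ω₂, ω₄ }, { ω₂, ω₅ }, { ω₃, ω₆ }, { ω₄, ω₅ }, { ω₁, ω₂, ω₄ }, { ω₁, ω₂, ω₅ }, { ω₁, ω₃, ω₆ }, { ω₁, ω₄, ω₅ }, { ω₂, ω₃, ω₆ }, { ω₂, ω₄, ω₅ }, { ω₃, ω₄, ω₆ }, { ω₃, ω₅, ω₆ }, { ω₁, ω₂, ω₃, ω₆ }, { ω₁, ω₂, ω₄, ω₅ }, { ω₁, ω₃, ω₄, ω₆ }, { ω₁, ω₃, ω₅, ω₆ }, { ω₂, ω₃, ω₄, ω₆ }, { ω₂, ω₃, ω₅, ω₆ }, { ω₃, ω₄, ω₅, ω₆ }, { ω₁, ω₂, ω₃, ω₄, ω₆ }, { ω₁, ω₂, ω₃, ω₅, ω₆ }, { ω₁, ω₃, ω₄, ω₅, ω₆ }, { ω₂, ω₃, ω₄, ω₅, ω₆ }, X }

Check:
Seed the family with 𝒞 together with ∅ and X: { {}, { ω₁ }, { ω₅ }, { ω₁, ω₃, ω₅, ω₆ }, { ω₁, ω₃, ω₄, ω₅, ω₆ }, X }.
Step 1 adds 5:
  { ω₂ }  = ᶜ of { ω₁, ω₃, ω₄, ω₅, ω₆ }
  { ω₁, ω₅ }  = { ω₅ } ∪ { ω₁ }
  { ω₂, ω₄ }  = ᶜ of { ω₁, ω₃, ω₅, ω₆ }
  { ω₁, ω₂, ω₃, ω₄, ω₆ }  = ᶜ of { ω₅ }
  { ω₂, ω₃, ω₄, ω₅, ω₆ }  = ᶜ of { ω₁ }
  — 11 sets.
Step 2. New:
  { ω₁, ω₂ }  = { ω₂ } ∪ { ω₁ }
  { ω₂, ω₅ }  = { ω₂ } ∪ { ω₅ }
  { ω₁, ω₂, ω₄ }  = { ω₂, ω₄ } ∪ { ω₁ }
  { ω₁, ω₂, ω₅ }  = { ω₂ } ∪ { ω₁, ω₅ }
  { ω₂, ω₄, ω₅ }  = { ω₅ } ∪ { ω₂, ω₄ }
  { ω₁, ω₂, ω₄, ω₅ }  = { ω₁, ω₅ } ∪ { ω₂, ω₄ }
  { ω₂, ω₃, ω₄, ω₆ }  = ᶜ of { ω₁, ω₅ }
  { ω₁, ω₂, ω₃, ω₅, ω₆ }  = { ω₁, ω₃, ω₅, ω₆ } ∪ { ω₂ }
  — 19 sets.
Step 3: 7 new —
  { ω₄ }  = ᶜ of { ω₁, ω₂, ω₃, ω₅, ω₆ }
  { ω₃, ω₆ }  = ᶜ of { ω₁, ω₂, ω₄, ω₅ }
  { ω₁, ω₃, ω₆ }  = ᶜ of { ω₂, ω₄, ω₅ }
  { ω₃, ω₄, ω₆ }  = ᶜ of { ω₁, ω₂, ω₅ }
  { ω₃, ω₅, ω₆ }  = ᶜ of { ω₁, ω₂, ω₄ }
  { ω₁, ω₃, ω₄, ω₆ }  = ᶜ of { ω₂, ω₅ }
  { ω₃, ω₄, ω₅, ω₆ }  = ᶜ of { ω₁, ω₂ }
  — 26 sets.
Step 4: +6 →
  { ω₁, ω₄ }  = { ω₁ } ∪ { ω₄ }
  { ω₄, ω₅ }  = { ω₅ } ∪ { ω₄ }
  { ω₁, ω₄, ω₅ }  = { ω₁, ω₅ } ∪ { ω₄ }
  { ω₂, ω₃, ω₆ }  = { ω₂ } ∪ { ω₃, ω₆ }
  { ω₁, ω₂, ω₃, ω₆ }  = { ω₁, ω₂ } ∪ { ω₁, ω₃, ω₆ }
  { ω₂, ω₃, ω₅, ω₆ }  = { ω₂, ω₅ } ∪ { ω₃, ω₆ }
  — 32 sets.
Step 5: closed — nothing new.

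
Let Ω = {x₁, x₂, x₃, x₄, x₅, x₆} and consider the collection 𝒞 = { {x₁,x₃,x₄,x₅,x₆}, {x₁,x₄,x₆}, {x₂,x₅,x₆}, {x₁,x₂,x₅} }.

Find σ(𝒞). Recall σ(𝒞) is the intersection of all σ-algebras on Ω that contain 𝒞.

σ(𝒞) (64 sets): { {}, {x₁}, {x₂}, {x₃}, {x₄}, {x₅}, {x₆}, {x₁,x₂}, {x₁,x₃}, {x₁,x₄}, {x₁,x₅}, {x₁,x₆}, {x₂,x₃}, {x₂,x₄}, {x₂,x₅}, {x₂,x₆}, {x₃,x₄}, {x₃,x₅}, {x₃,x₆}, {x₄,x₅}, {x₄,x₆}, {x₅,x₆}, {x₁,x₂,x₃}, {x₁,x₂,x₄}, {x₁,x₂,x₅}, {x₁,x₂,x₆}, {x₁,x₃,x₄}, {x₁,x₃,x₅}, {x₁,x₃,x₆}, {x₁,x₄,x₅}, {x₁,x₄,x₆}, {x₁,x₅,x₆}, {x₂,x₃,x₄}, {x₂,x₃,x₅}, {x₂,x₃,x₆}, {x₂,x₄,x₅}, {x₂,x₄,x₆}, {x₂,x₅,x₆}, {x₃,x₄,x₅}, {x₃,x₄,x₆}, {x₃,x₅,x₆}, {x₄,x₅,x₆}, {x₁,x₂,x₃,x₄}, {x₁,x₂,x₃,x₅}, {x₁,x₂,x₃,x₆}, {x₁,x₂,x₄,x₅}, {x₁,x₂,x₄,x₆}, {x₁,x₂,x₅,x₆}, {x₁,x₃,x₄,x₅}, {x₁,x₃,x₄,x₆}, {x₁,x₃,x₅,x₆}, {x₁,x₄,x₅,x₆}, {x₂,x₃,x₄,x₅}, {x₂,x₃,x₄,x₆}, {x₂,x₃,x₅,x₆}, {x₂,x₄,x₅,x₆}, {x₃,x₄,x₅,x₆}, {x₁,x₂,x₃,x₄,x₅}, {x₁,x₂,x₃,x₄,x₆}, {x₁,x₂,x₃,x₅,x₆}, {x₁,x₂,x₄,x₅,x₆}, {x₁,x₃,x₄,x₅,x₆}, {x₂,x₃,x₄,x₅,x₆}, Ω }

Trace:
Initial family (6 sets): { {}, {x₁,x₂,x₅}, {x₁,x₄,x₆}, {x₂,x₅,x₆}, {x₁,x₃,x₄,x₅,x₆}, Ω }.
Round 1 (6 new):
  {x₂}  = {x₁,x₃,x₄,x₅,x₆}ᶜ
  {x₁,x₃,x₄}  = {x₂,x₅,x₆}ᶜ
  {x₂,x₃,x₅}  = {x₁,x₄,x₆}ᶜ
  {x₃,x₄,x₆}  = {x₁,x₂,x₅}ᶜ
  {x₁,x₂,x₅,x₆}  = {x₁,x₂,x₅} ∪ {x₂,x₅,x₆}
  {x₁,x₂,x₄,x₅,x₆}  = {x₁,x₂,x₅} ∪ {x₁,x₄,x₆}
  — 12 sets.
Round 2: 11 new —
  {x₃}  = {x₁,x₂,x₄,x₅,x₆}ᶜ
  {x₃,x₄}  = {x₁,x₂,x₅,x₆}ᶜ
  {x₁,x₂,x₃,x₄}  = {x₂} ∪ {x₁,x₃,x₄}
  {x₁,x₂,x₃,x₅}  = {x₁,x₂,x₅} ∪ {x₂,x₃,x₅}
  {x₁,x₂,x₄,x₆}  = {x₂} ∪ {x₁,x₄,x₆}
  {x₁,x₃,x₄,x₆}  = {x₁,x₄,x₆} ∪ {x₁,x₃,x₄}
  {x₂,x₃,x₄,x₆}  = {x₂} ∪ {x₃,x₄,x₆}
  {x₂,x₃,x₅,x₆}  = {x₂,x₅,x₆} ∪ {x₂,x₃,x₅}
  {x₁,x₂,x₃,x₄,x₅}  = {x₁,x₂,x₅} ∪ {x₁,x₃,x₄}
  {x₁,x₂,x₃,x₅,x₆}  = {x₂,x₃,x₅} ∪ {x₁,x₂,x₅,x₆}
  {x₂,x₃,x₄,x₅,x₆}  = {x₂,x₅,x₆} ∪ {x₃,x₄,x₆}
  — 23 sets.
Round 3: +13 →
  {x₁}  = {x₂,x₃,x₄,x₅,x₆}ᶜ
  {x₄}  = {x₁,x₂,x₃,x₅,x₆}ᶜ
  {x₆}  = {x₁,x₂,x₃,x₄,x₅}ᶜ
  {x₁,x₄}  = {x₂,x₃,x₅,x₆}ᶜ
  {x₁,x₅}  = {x₂,x₃,x₄,x₆}ᶜ
  {x₂,x₃}  = {x₂} ∪ {x₃}
  {x₂,x₅}  = {x₁,x₃,x₄,x₆}ᶜ
  {x₃,x₅}  = {x₁,x₂,x₄,x₆}ᶜ
  {x₄,x₆}  = {x₁,x₂,x₃,x₅}ᶜ
  {x₅,x₆}  = {x₁,x₂,x₃,x₄}ᶜ
  {x₂,x₃,x₄}  = {x₃,x₄} ∪ {x₂}
  {x₂,x₃,x₄,x₅}  = {x₃,x₄} ∪ {x₂,x₃,x₅}
  {x₁,x₂,x₃,x₄,x₆}  = {x₃,x₄} ∪ {x₁,x₂,x₄,x₆}
  — 36 sets.
Round 4 (23 new):
  {x₅}  = {x₁,x₂,x₃,x₄,x₆}ᶜ
  {x₁,x₂}  = {x₁} ∪ {x₂}
  {x₁,x₃}  = {x₁} ∪ {x₃}
  {x₁,x₆}  = {x₂,x₃,x₄,x₅}ᶜ
  {x₂,x₄}  = {x₂} ∪ {x₄}
  {x₂,x₆}  = {x₂} ∪ {x₆}
  {x₃,x₆}  = {x₆} ∪ {x₃}
  {x₁,x₂,x₃}  = {x₁} ∪ {x₂,x₃}
  {x₁,x₂,x₄}  = {x₂} ∪ {x₁,x₄}
  {x₁,x₃,x₅}  = {x₁} ∪ {x₃,x₅}
  {x₁,x₄,x₅}  = {x₁,x₄} ∪ {x₁,x₅}
  {x₁,x₅,x₆}  = {x₂,x₃,x₄}ᶜ
  {x₂,x₃,x₆}  = {x₆} ∪ {x₂,x₃}
  {x₂,x₄,x₅}  = {x₂,x₅} ∪ {x₄}
  {x₂,x₄,x₆}  = {x₂} ∪ {x₄,x₆}
  {x₃,x₄,x₅}  = {x₃,x₄} ∪ {x₃,x₅}
  {x₃,x₅,x₆}  = {x₅,x₆} ∪ {x₃}
  {x₄,x₅,x₆}  = {x₅,x₆} ∪ {x₄}
  {x₁,x₂,x₄,x₅}  = {x₂,x₅} ∪ {x₁,x₄}
  {x₁,x₃,x₄,x₅}  = {x₃,x₄} ∪ {x₁,x₅}
  {x₁,x₄,x₅,x₆}  = {x₂,x₃}ᶜ
  {x₂,x₄,x₅,x₆}  = {x₂,x₅} ∪ {x₄,x₆}
  {x₃,x₄,x₅,x₆}  = {x₃,x₄} ∪ {x₅,x₆}
  — 59 sets.
Round 5 adds 5:
  {x₄,x₅}  = {x₅} ∪ {x₄}
  {x₁,x₂,x₆}  = {x₃,x₄,x₅}ᶜ
  {x₁,x₃,x₆}  = {x₂,x₄,x₅}ᶜ
  {x₁,x₂,x₃,x₆}  = {x₁,x₆} ∪ {x₁,x₂,x₃}
  {x₁,x₃,x₅,x₆}  = {x₂,x₄}ᶜ
  — 64 sets.
Round 6: no new sets; the family is a σ-algebra.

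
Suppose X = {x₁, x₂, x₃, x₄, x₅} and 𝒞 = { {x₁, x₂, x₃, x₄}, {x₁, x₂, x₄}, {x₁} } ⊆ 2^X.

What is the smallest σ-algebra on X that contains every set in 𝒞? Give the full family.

σ(𝒞) = { {}, {x₁}, {x₃}, {x₅}, {x₁, x₃}, {x₁, x₅}, {x₂, x₄}, {x₃, x₅}, {x₁, x₂, x₄}, {x₁, x₃, x₅}, {x₂, x₃, x₄}, {x₂, x₄, x₅}, {x₁, x₂, x₃, x₄}, {x₁, x₂, x₄, x₅}, {x₂, x₃, x₄, x₅}, X }

Derivation:
Initial family (5 sets): { {}, {x₁}, {x₁, x₂, x₄}, {x₁, x₂, x₃, x₄}, X }.
Iteration 1 adds 3:
  {x₅}  = X∖{x₁, x₂, x₃, x₄}
  {x₃, x₅}  = X∖{x₁, x₂, x₄}
  {x₂, x₃, x₄, x₅}  = X∖{x₁}
  [8 total]
Iteration 2 (3 new):
  {x₁, x₅}  = {x₅} ∪ {x₁}
  {x₁, x₃, x₅}  = {x₃, x₅} ∪ {x₁}
  {x₁, x₂, x₄, x₅}  = {x₁, x₂, x₄} ∪ {x₅}
  [11 total]
Iteration 3 (3 new):
  {x₃}  = X∖{x₁, x₂, x₄, x₅}
  {x₂, x₄}  = X∖{x₁, x₃, x₅}
  {x₂, x₃, x₄}  = X∖{x₁, x₅}
  [14 total]
Iteration 4. New:
  {x₁, x₃}  = {x₃} ∪ {x₁}
  {x₂, x₄, x₅}  = {x₂, x₄} ∪ {x₅}
  [16 total]
After Iteration 5 the family is unchanged; done.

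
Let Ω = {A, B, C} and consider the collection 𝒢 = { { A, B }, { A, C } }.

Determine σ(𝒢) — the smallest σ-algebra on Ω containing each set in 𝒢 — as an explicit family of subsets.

Initial family (4 sets): { ∅, { A, B }, { A, C }, Ω }.
Step 1 (2 new):
  { B }  = ᶜ of { A, C }
  { C }  = ᶜ of { A, B }
  [6 total]
Step 2 (1 new):
  { B, C }  = { C } ∪ { B }
  [7 total]
Step 3 adds 1:
  { A }  = ᶜ of { B, C }
  [8 total]
Step 4: closed — nothing new.

|σ(𝒢)| = 8.  σ(𝒢) = { ∅, { A }, { B }, { C }, { A, B }, { A, C }, { B, C }, Ω }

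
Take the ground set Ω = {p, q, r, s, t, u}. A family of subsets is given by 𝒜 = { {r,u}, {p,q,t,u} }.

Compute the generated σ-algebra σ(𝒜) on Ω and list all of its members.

σ(𝒜) (16 sets): { {}, {r}, {s}, {u}, {r,s}, {r,u}, {s,u}, {p,q,t}, {r,s,u}, {p,q,r,t}, {p,q,s,t}, {p,q,t,u}, {p,q,r,s,t}, {p,q,r,t,u}, {p,q,s,t,u}, Ω }

Trace:
Begin from { {}, {r,u}, {p,q,t,u}, Ω } (that is, 𝒜 plus ∅ and Ω).
Pass 1 adds 3:
  {r,s}  = Ω∖{p,q,t,u}
  {p,q,s,t}  = Ω∖{r,u}
  {p,q,r,t,u}  = {r,u} ∪ {p,q,t,u}
  |family| = 7
Pass 2. New:
  {s}  = Ω∖{p,q,r,t,u}
  {r,s,u}  = {r,s} ∪ {r,u}
  {p,q,r,s,t}  = {r,s} ∪ {p,q,s,t}
  {p,q,s,t,u}  = {p,q,s,t} ∪ {p,q,t,u}
  |family| = 11
Pass 3: +3 →
  {r}  = Ω∖{p,q,s,t,u}
  {u}  = Ω∖{p,q,r,s,t}
  {p,q,t}  = Ω∖{r,s,u}
  |family| = 14
Pass 4: 2 new —
  {s,u}  = {s} ∪ {u}
  {p,q,r,t}  = {r} ∪ {p,q,t}
  |family| = 16
Pass 5: already closed under ᶜ and ∪.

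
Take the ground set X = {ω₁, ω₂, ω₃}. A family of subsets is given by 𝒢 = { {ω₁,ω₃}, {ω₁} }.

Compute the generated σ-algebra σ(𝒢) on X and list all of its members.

Answer: σ(𝒢) = { {}, {ω₁}, {ω₂}, {ω₃}, {ω₁,ω₂}, {ω₁,ω₃}, {ω₂,ω₃}, X }

Check:
Initial family (4 sets): { {}, {ω₁}, {ω₁,ω₃}, X }.
Pass 1 adds 2:
  {ω₂}  = X∖{ω₁,ω₃}
  {ω₂,ω₃}  = X∖{ω₁}
  (now 6)
Pass 2 (1 new):
  {ω₁,ω₂}  = {ω₂} ∪ {ω₁}
  (now 7)
Pass 3: +1 →
  {ω₃}  = X∖{ω₁,ω₂}
  (now 8)
Pass 4: no new sets; the family is a σ-algebra.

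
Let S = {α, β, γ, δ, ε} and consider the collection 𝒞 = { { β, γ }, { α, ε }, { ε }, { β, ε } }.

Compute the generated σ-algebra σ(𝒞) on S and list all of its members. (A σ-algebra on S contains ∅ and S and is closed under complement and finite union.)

Initial family (6 sets): { ∅, { ε }, { α, ε }, { β, γ }, { β, ε }, S }.
Step 1 adds 7:
  { α, β, ε }  = { β, ε } ∪ { α, ε }
  { α, γ, δ }  = { β, ε }ᶜ
  { α, δ, ε }  = { β, γ }ᶜ
  { β, γ, δ }  = { α, ε }ᶜ
  { β, γ, ε }  = { β, ε } ∪ { β, γ }
  { α, β, γ, δ }  = { ε }ᶜ
  { α, β, γ, ε }  = { β, γ } ∪ { α, ε }
  |family| = 13
Step 2: +6 →
  { δ }  = { α, β, γ, ε }ᶜ
  { α, δ }  = { β, γ, ε }ᶜ
  { γ, δ }  = { α, β, ε }ᶜ
  { α, β, δ, ε }  = { α, δ, ε } ∪ { β, ε }
  { α, γ, δ, ε }  = { α, δ, ε } ∪ { α, γ, δ }
  { β, γ, δ, ε }  = { β, ε } ∪ { β, γ, δ }
  |family| = 19
Step 3 adds 6:
  { α }  = { β, γ, δ, ε }ᶜ
  { β }  = { α, γ, δ, ε }ᶜ
  { γ }  = { α, β, δ, ε }ᶜ
  { δ, ε }  = { ε } ∪ { δ }
  { β, δ, ε }  = { β, ε } ∪ { δ }
  { γ, δ, ε }  = { γ, δ } ∪ { ε }
  |family| = 25
Step 4: 7 new —
  { α, β }  = { γ, δ, ε }ᶜ
  { α, γ }  = { β, δ, ε }ᶜ
  { β, δ }  = { β } ∪ { δ }
  { γ, ε }  = { ε } ∪ { γ }
  { α, β, γ }  = { δ, ε }ᶜ
  { α, β, δ }  = { β } ∪ { α, δ }
  { α, γ, ε }  = { γ } ∪ { α, ε }
  |family| = 32
Step 5 adds nothing — fixpoint reached.

|σ(𝒞)| = 32.  σ(𝒞) = { ∅, { α }, { β }, { γ }, { δ }, { ε }, { α, β }, { α, γ }, { α, δ }, { α, ε }, { β, γ }, { β, δ }, { β, ε }, { γ, δ }, { γ, ε }, { δ, ε }, { α, β, γ }, { α, β, δ }, { α, β, ε }, { α, γ, δ }, { α, γ, ε }, { α, δ, ε }, { β, γ, δ }, { β, γ, ε }, { β, δ, ε }, { γ, δ, ε }, { α, β, γ, δ }, { α, β, γ, ε }, { α, β, δ, ε }, { α, γ, δ, ε }, { β, γ, δ, ε }, S }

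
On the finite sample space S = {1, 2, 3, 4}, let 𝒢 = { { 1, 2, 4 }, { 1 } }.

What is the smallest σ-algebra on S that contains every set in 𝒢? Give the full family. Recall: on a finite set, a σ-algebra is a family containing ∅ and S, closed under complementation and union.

Start: 𝒢 ∪ {∅, S} = { {  }, { 1 }, { 1, 2, 4 }, S }.
Round 1: +2 →
  { 3 }  = ᶜ of { 1, 2, 4 }
  { 2, 3, 4 }  = ᶜ of { 1 }
  [6 total]
Round 2 (1 new):
  { 1, 3 }  = { 3 } ∪ { 1 }
  [7 total]
Round 3: 1 new —
  { 2, 4 }  = ᶜ of { 1, 3 }
  [8 total]
Round 4: already closed under ᶜ and ∪.

Therefore σ(𝒢) = { {  }, { 1 }, { 3 }, { 1, 3 }, { 2, 4 }, { 1, 2, 4 }, { 2, 3, 4 }, S } (|σ(𝒢)| = 8).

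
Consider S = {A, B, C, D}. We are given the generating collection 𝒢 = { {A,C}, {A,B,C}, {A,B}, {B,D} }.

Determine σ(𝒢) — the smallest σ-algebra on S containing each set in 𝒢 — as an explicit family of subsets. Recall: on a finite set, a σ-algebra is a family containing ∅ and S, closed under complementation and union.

Answer: σ(𝒢) = { {}, {A}, {B}, {C}, {D}, {A,B}, {A,C}, {A,D}, {B,C}, {B,D}, {C,D}, {A,B,C}, {A,B,D}, {A,C,D}, {B,C,D}, S }

Derivation:
Seed the family with 𝒢 together with ∅ and S: { {}, {A,B}, {A,C}, {B,D}, {A,B,C}, S }.
Step 1 (3 new):
  {D}  = S∖{A,B,C}
  {C,D}  = S∖{A,B}
  {A,B,D}  = {A,B} ∪ {B,D}
  (now 9)
Step 2 (3 new):
  {C}  = S∖{A,B,D}
  {A,C,D}  = {C,D} ∪ {A,C}
  {B,C,D}  = {C,D} ∪ {B,D}
  (now 12)
Step 3 adds 2:
  {A}  = S∖{B,C,D}
  {B}  = S∖{A,C,D}
  (now 14)
Step 4 adds 2:
  {A,D}  = {D} ∪ {A}
  {B,C}  = {C} ∪ {B}
  (now 16)
Step 5: no new sets; the family is a σ-algebra.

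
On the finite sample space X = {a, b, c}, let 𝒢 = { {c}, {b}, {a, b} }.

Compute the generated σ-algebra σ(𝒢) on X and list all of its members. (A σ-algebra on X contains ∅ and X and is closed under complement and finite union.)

Answer: σ(𝒢) = { {}, {a}, {b}, {c}, {a, b}, {a, c}, {b, c}, X }

Working:
Take S₀ = 𝒢 ∪ {∅, X} = { {}, {b}, {c}, {a, b}, X }.
Round 1: +2 →
  {a, c}  = {b}ᶜ
  {b, c}  = {c} ∪ {b}
  |family| = 7
Round 2: +1 →
  {a}  = {b, c}ᶜ
  |family| = 8
Round 3: stable.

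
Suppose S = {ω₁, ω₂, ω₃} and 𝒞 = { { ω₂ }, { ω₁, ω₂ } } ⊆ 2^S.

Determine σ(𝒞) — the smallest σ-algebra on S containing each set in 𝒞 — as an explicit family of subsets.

Take S₀ = 𝒞 ∪ {∅, S} = { {  }, { ω₂ }, { ω₁, ω₂ }, S }.
Iteration 1: +2 →
  { ω₃ }  = { ω₁, ω₂ }ᶜ
  { ω₁, ω₃ }  = { ω₂ }ᶜ
  [6 total]
Iteration 2 (1 new):
  { ω₂, ω₃ }  = { ω₃ } ∪ { ω₂ }
  [7 total]
Iteration 3. New:
  { ω₁ }  = { ω₂, ω₃ }ᶜ
  [8 total]
Iteration 4: closed — nothing new.

|σ(𝒞)| = 8.  σ(𝒞) = { {  }, { ω₁ }, { ω₂ }, { ω₃ }, { ω₁, ω₂ }, { ω₁, ω₃ }, { ω₂, ω₃ }, S }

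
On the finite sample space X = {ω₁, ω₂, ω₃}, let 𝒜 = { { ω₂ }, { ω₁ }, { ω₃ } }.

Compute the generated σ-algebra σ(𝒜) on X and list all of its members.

|σ(𝒜)| = 8.  σ(𝒜) = { ∅, { ω₁ }, { ω₂ }, { ω₃ }, { ω₁, ω₂ }, { ω₁, ω₃ }, { ω₂, ω₃ }, X }

Check:
Take S₀ = 𝒜 ∪ {∅, X} = { ∅, { ω₁ }, { ω₂ }, { ω₃ }, X }.
Round 1. New:
  { ω₁, ω₂ }  = complement { ω₃ }
  { ω₁, ω₃ }  = complement { ω₂ }
  { ω₂, ω₃ }  = complement { ω₁ }
Round 2: already closed under ᶜ and ∪.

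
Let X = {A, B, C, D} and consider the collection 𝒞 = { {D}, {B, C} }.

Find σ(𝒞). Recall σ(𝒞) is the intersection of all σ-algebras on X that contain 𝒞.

σ(𝒞) (8 sets): { {}, {A}, {D}, {A, D}, {B, C}, {A, B, C}, {B, C, D}, X }

Trace:
Initial family (4 sets): { {}, {D}, {B, C}, X }.
Step 1: 3 new —
  {A, D}  = {B, C}ᶜ
  {A, B, C}  = {D}ᶜ
  {B, C, D}  = {D} ∪ {B, C}
Step 2. New:
  {A}  = {B, C, D}ᶜ
Step 3: already closed under ᶜ and ∪.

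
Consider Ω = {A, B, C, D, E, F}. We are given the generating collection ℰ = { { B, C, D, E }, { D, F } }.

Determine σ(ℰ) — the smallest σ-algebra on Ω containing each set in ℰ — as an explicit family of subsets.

σ(ℰ) (16 sets): { ∅, { A }, { D }, { F }, { A, D }, { A, F }, { D, F }, { A, D, F }, { B, C, E }, { A, B, C, E }, { B, C, D, E }, { B, C, E, F }, { A, B, C, D, E }, { A, B, C, E, F }, { B, C, D, E, F }, Ω }

Working:
Take S₀ = ℰ ∪ {∅, Ω} = { ∅, { D, F }, { B, C, D, E }, Ω }.
Pass 1. New:
  { A, F }  = complement { B, C, D, E }
  { A, B, C, E }  = complement { D, F }
  { B, C, D, E, F }  = { B, C, D, E } ∪ { D, F }
  |family| = 7
Pass 2: 4 new —
  { A }  = complement { B, C, D, E, F }
  { A, D, F }  = { A, F } ∪ { D, F }
  { A, B, C, D, E }  = { B, C, D, E } ∪ { A, B, C, E }
  { A, B, C, E, F }  = { A, F } ∪ { A, B, C, E }
  |family| = 11
Pass 3. New:
  { D }  = complement { A, B, C, E, F }
  { F }  = complement { A, B, C, D, E }
  { B, C, E }  = complement { A, D, F }
  |family| = 14
Pass 4: 2 new —
  { A, D }  = { A } ∪ { D }
  { B, C, E, F }  = { B, C, E } ∪ { F }
  |family| = 16
Pass 5: no new sets; the family is a σ-algebra.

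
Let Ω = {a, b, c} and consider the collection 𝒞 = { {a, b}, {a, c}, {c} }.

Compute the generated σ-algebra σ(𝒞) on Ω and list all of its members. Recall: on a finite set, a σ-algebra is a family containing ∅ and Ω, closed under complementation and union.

Begin from { {}, {c}, {a, b}, {a, c}, Ω } (that is, 𝒞 plus ∅ and Ω).
Round 1: +1 →
  {b}  = complement {a, c}
  — 6 sets.
Round 2. New:
  {b, c}  = {c} ∪ {b}
  — 7 sets.
Round 3: 1 new —
  {a}  = complement {b, c}
  — 8 sets.
Round 4: closed — nothing new.

Hence σ(𝒞) has 8 members: { {}, {a}, {b}, {c}, {a, b}, {a, c}, {b, c}, Ω }.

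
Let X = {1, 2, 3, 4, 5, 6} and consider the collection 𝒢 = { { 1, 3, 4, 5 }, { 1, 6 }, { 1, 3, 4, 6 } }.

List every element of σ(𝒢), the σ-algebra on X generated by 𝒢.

Take S₀ = 𝒢 ∪ {∅, X} = { {  }, { 1, 6 }, { 1, 3, 4, 5 }, { 1, 3, 4, 6 }, X }.
Round 1. New:
  { 2, 5 }  = { 1, 3, 4, 6 }ᶜ
  { 2, 6 }  = { 1, 3, 4, 5 }ᶜ
  { 2, 3, 4, 5 }  = { 1, 6 }ᶜ
  { 1, 3, 4, 5, 6 }  = { 1, 3, 4, 5 } ∪ { 1, 3, 4, 6 }
  (now 9)
Round 2: 7 new —
  { 2 }  = { 1, 3, 4, 5, 6 }ᶜ
  { 1, 2, 6 }  = { 1, 6 } ∪ { 2, 6 }
  { 2, 5, 6 }  = { 2, 5 } ∪ { 2, 6 }
  { 1, 2, 5, 6 }  = { 2, 5 } ∪ { 1, 6 }
  { 1, 2, 3, 4, 5 }  = { 2, 5 } ∪ { 1, 3, 4, 5 }
  { 1, 2, 3, 4, 6 }  = { 2, 6 } ∪ { 1, 3, 4, 6 }
  { 2, 3, 4, 5, 6 }  = { 2, 6 } ∪ { 2, 3, 4, 5 }
  (now 16)
Round 3: 6 new —
  { 1 }  = { 2, 3, 4, 5, 6 }ᶜ
  { 5 }  = { 1, 2, 3, 4, 6 }ᶜ
  { 6 }  = { 1, 2, 3, 4, 5 }ᶜ
  { 3, 4 }  = { 1, 2, 5, 6 }ᶜ
  { 1, 3, 4 }  = { 2, 5, 6 }ᶜ
  { 3, 4, 5 }  = { 1, 2, 6 }ᶜ
  (now 22)
Round 4 adds 10:
  { 1, 2 }  = { 2 } ∪ { 1 }
  { 1, 5 }  = { 5 } ∪ { 1 }
  { 5, 6 }  = { 6 } ∪ { 5 }
  { 1, 2, 5 }  = { 2, 5 } ∪ { 1 }
  { 1, 5, 6 }  = { 1, 6 } ∪ { 5 }
  { 2, 3, 4 }  = { 3, 4 } ∪ { 2 }
  { 3, 4, 6 }  = { 3, 4 } ∪ { 6 }
  { 1, 2, 3, 4 }  = { 2 } ∪ { 1, 3, 4 }
  { 2, 3, 4, 6 }  = { 3, 4 } ∪ { 2, 6 }
  { 3, 4, 5, 6 }  = { 3, 4, 5 } ∪ { 6 }
  (now 32)
Round 5: closed — nothing new.

|σ(𝒢)| = 32.  σ(𝒢) = { {  }, { 1 }, { 2 }, { 5 }, { 6 }, { 1, 2 }, { 1, 5 }, { 1, 6 }, { 2, 5 }, { 2, 6 }, { 3, 4 }, { 5, 6 }, { 1, 2, 5 }, { 1, 2, 6 }, { 1, 3, 4 }, { 1, 5, 6 }, { 2, 3, 4 }, { 2, 5, 6 }, { 3, 4, 5 }, { 3, 4, 6 }, { 1, 2, 3, 4 }, { 1, 2, 5, 6 }, { 1, 3, 4, 5 }, { 1, 3, 4, 6 }, { 2, 3, 4, 5 }, { 2, 3, 4, 6 }, { 3, 4, 5, 6 }, { 1, 2, 3, 4, 5 }, { 1, 2, 3, 4, 6 }, { 1, 3, 4, 5, 6 }, { 2, 3, 4, 5, 6 }, X }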